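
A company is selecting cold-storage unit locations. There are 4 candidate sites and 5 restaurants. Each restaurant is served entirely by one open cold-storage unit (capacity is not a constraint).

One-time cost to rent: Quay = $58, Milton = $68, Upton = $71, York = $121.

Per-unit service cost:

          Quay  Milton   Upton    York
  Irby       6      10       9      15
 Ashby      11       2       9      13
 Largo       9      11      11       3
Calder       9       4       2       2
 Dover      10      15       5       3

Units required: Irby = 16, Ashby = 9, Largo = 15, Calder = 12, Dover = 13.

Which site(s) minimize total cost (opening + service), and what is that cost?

Open Quay, Milton and York; minimum total cost 469.

For any fixed open set, each restaurant goes to its cheapest open site; total = fixed + service.
{Quay, Milton, York}: Irby→Quay 6·16=96, Ashby→Milton 2·9=18, Largo→York 3·15=45, Calder→York 2·12=24, Dover→York 3·13=39. Service 222; fixed 247; total 469.
{Milton, York}: service 286 + fixed 189 = 475
{Quay, York}: service 303 + fixed 179 = 482
{Quay, Milton, Upton, York}: service 222 + fixed 318 = 540
(All 15 nonempty subsets were checked; Quay, Milton and York is lowest.)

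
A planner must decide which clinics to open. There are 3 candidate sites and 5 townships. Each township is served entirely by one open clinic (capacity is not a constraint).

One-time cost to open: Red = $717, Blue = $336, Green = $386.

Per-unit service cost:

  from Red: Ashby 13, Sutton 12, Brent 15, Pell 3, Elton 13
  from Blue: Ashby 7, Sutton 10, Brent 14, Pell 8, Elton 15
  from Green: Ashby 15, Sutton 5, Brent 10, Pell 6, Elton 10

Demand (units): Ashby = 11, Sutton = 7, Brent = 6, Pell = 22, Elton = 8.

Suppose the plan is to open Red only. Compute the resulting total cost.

Total cost: 1204

Each township is assigned to its cheapest site among the open ones.
{Red}: Ashby→Red 13·11=143, Sutton→Red 12·7=84, Brent→Red 15·6=90, Pell→Red 3·22=66, Elton→Red 13·8=104. Service 487; fixed 717; total 1204.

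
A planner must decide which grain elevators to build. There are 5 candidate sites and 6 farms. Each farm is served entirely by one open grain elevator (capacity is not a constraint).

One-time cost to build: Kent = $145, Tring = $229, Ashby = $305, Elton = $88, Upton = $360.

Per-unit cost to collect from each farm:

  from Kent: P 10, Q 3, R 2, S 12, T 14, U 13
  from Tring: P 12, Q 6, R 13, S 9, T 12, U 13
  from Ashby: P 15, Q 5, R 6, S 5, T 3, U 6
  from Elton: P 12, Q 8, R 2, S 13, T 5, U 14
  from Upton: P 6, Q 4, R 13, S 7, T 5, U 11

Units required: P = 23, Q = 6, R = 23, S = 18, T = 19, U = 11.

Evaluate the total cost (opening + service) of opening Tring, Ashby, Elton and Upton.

Total cost: 1403

Each farm is assigned to its cheapest site among the open ones.
{Tring, Ashby, Elton, Upton}: P→Upton 6·23=138, Q→Upton 4·6=24, R→Elton 2·23=46, S→Ashby 5·18=90, T→Ashby 3·19=57, U→Ashby 6·11=66. Service 421; fixed 982; total 1403.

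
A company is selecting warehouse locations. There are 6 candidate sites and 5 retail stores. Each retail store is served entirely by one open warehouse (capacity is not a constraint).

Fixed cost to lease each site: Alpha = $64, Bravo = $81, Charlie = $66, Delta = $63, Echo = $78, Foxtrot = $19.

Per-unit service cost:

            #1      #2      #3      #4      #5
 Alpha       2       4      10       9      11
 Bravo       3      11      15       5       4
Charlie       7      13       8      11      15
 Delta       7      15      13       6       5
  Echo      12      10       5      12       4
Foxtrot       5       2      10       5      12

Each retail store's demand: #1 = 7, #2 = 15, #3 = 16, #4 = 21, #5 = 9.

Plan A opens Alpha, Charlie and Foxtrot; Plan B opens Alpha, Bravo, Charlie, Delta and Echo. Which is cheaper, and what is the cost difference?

Plan A is cheaper by 122.

Plan A: {Alpha, Charlie, Foxtrot}: #1→Alpha 2·7=14, #2→Foxtrot 2·15=30, #3→Charlie 8·16=128, #4→Foxtrot 5·21=105, #5→Alpha 11·9=99. Service 376; fixed 149; total 525.
Plan B: {Alpha, Bravo, Charlie, Delta, Echo}: #1→Alpha 2·7=14, #2→Alpha 4·15=60, #3→Echo 5·16=80, #4→Bravo 5·21=105, #5→Bravo 4·9=36. Service 295; fixed 352; total 647.
Difference: |525 − 647| = 122.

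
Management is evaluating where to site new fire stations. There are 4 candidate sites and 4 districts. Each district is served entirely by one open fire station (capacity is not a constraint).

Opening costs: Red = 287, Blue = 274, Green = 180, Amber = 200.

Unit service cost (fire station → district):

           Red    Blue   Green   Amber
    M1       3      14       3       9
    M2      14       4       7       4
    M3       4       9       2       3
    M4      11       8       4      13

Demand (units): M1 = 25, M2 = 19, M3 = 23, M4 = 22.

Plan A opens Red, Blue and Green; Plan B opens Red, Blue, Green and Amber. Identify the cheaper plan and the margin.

Plan A is cheaper by 200.

Plan A: {Red, Blue, Green}: M1→Red 3·25=75, M2→Blue 4·19=76, M3→Green 2·23=46, M4→Green 4·22=88. Service 285; fixed 741; total 1026.
Plan B: {Red, Blue, Green, Amber}: M1→Red 3·25=75, M2→Blue 4·19=76, M3→Green 2·23=46, M4→Green 4·22=88. Service 285; fixed 941; total 1226.
Difference: |1026 − 1226| = 200.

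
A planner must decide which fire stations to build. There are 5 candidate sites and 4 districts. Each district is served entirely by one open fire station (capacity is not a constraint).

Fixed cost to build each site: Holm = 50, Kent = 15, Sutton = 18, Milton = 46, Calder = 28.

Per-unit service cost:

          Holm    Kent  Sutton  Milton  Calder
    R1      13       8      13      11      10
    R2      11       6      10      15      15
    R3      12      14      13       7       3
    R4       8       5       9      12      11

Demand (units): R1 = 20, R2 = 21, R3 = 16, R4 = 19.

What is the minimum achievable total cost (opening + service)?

For any fixed open set, each district goes to its cheapest open site; total = fixed + service.
{Kent, Calder}: R1→Kent 8·20=160, R2→Kent 6·21=126, R3→Calder 3·16=48, R4→Kent 5·19=95. Service 429; fixed 43; total 472.
{Kent, Sutton, Calder}: service 429 + fixed 61 = 490
{Kent, Milton, Calder}: service 429 + fixed 89 = 518
{Holm, Kent, Sutton, Milton, Calder}: service 429 + fixed 157 = 586
No other subset beats 472.

Minimum total cost: 472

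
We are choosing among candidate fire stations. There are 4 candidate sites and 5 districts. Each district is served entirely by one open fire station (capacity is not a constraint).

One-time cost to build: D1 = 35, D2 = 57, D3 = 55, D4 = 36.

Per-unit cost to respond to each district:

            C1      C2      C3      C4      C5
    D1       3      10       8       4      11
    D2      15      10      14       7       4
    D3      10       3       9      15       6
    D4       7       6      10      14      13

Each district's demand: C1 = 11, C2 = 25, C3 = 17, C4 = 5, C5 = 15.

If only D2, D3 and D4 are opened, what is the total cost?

Total cost: 548

Each district is assigned to its cheapest site among the open ones.
{D2, D3, D4}: C1→D4 7·11=77, C2→D3 3·25=75, C3→D3 9·17=153, C4→D2 7·5=35, C5→D2 4·15=60. Service 400; fixed 148; total 548.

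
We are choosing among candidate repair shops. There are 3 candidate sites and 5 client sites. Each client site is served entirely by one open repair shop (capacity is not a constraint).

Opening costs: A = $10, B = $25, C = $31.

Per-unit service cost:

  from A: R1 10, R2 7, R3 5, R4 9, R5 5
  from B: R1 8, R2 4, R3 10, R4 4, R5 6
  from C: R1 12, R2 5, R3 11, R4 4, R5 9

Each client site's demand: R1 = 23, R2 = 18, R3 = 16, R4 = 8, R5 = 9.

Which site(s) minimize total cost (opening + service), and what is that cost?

Open A and B; minimum total cost 448.

For any fixed open set, each client site goes to its cheapest open site; total = fixed + service.
{A, B}: R1→B 8·23=184, R2→B 4·18=72, R3→A 5·16=80, R4→B 4·8=32, R5→A 5·9=45. Service 413; fixed 35; total 448.
{A, B, C}: service 413 + fixed 66 = 479
{A, C}: service 477 + fixed 41 = 518
{A}: R1→A 10·23=230, R2→A 7·18=126, R3→A 5·16=80, R4→A 9·8=72, R5→A 5·9=45. Service 553; fixed 10; total 563.
No other subset beats 448.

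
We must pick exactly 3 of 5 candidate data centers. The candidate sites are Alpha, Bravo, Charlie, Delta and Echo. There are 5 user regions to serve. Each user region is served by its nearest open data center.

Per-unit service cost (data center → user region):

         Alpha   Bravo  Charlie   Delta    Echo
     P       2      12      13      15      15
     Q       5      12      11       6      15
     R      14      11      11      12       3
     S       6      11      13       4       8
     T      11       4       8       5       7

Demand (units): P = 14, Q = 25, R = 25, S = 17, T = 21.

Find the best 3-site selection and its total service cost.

With exactly 3 open, each user region uses its cheapest among the chosen.
{Alpha, Delta, Echo}: P→Alpha 2·14=28, Q→Alpha 5·25=125, R→Echo 3·25=75, S→Delta 4·17=68, T→Delta 5·21=105. Service cost 401.
{Alpha, Bravo, Echo}: service cost 414
{Alpha, Charlie, Echo}: service cost 477
Among all 10 size-3 choices, {Alpha, Delta, Echo} is lowest.

Choose Alpha, Delta and Echo; total service cost 401.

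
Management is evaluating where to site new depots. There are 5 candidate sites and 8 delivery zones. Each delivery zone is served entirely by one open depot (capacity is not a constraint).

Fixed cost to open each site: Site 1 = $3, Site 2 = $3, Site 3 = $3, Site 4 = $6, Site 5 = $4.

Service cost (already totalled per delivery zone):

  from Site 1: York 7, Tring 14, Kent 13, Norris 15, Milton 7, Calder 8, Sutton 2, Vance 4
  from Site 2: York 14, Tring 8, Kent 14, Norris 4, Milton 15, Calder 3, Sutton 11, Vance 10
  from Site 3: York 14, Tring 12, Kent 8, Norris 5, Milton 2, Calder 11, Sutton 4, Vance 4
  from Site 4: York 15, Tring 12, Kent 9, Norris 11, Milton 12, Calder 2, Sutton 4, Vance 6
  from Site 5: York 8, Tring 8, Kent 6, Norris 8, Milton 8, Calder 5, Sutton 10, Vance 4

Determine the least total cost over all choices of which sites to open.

For any fixed open set, each delivery zone goes to its cheapest open site; total = fixed + service.
{Site 1, Site 2, Site 3}: York→Site 1 7, Tring→Site 2 8, Kent→Site 3 8, Norris→Site 2 4, Milton→Site 3 2, Calder→Site 2 3, Sutton→Site 1 2, Vance→Site 1 4. Service 38; fixed 9; total 47.
{Site 1, Site 2, Site 3, Site 5}: service 36 + fixed 13 = 49
{Site 1, Site 3, Site 5}: service 39 + fixed 10 = 49
{Site 1, Site 2, Site 3, Site 4, Site 5}: service 35 + fixed 19 = 54
No other subset beats 47.

Minimum total cost: 47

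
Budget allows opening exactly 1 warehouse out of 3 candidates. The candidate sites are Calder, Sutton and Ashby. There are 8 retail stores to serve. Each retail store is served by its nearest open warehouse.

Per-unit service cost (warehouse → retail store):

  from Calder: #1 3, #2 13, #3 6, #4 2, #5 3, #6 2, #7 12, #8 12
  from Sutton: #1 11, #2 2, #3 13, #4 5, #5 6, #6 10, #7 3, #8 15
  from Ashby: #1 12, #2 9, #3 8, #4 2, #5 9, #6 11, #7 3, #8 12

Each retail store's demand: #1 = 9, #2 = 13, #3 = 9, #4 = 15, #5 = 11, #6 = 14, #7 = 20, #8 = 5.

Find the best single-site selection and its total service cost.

With exactly 1 open, each retail store uses its cheapest among the chosen.
{Calder}: #1→Calder 3·9=27, #2→Calder 13·13=169, #3→Calder 6·9=54, #4→Calder 2·15=30, #5→Calder 3·11=33, #6→Calder 2·14=28, #7→Calder 12·20=240, #8→Calder 12·5=60. Service cost 641.
{Sutton}: service cost 658
{Ashby}: service cost 700
Among all 3 size-1 choices, {Calder} is lowest.

Choose Calder only; total service cost 641.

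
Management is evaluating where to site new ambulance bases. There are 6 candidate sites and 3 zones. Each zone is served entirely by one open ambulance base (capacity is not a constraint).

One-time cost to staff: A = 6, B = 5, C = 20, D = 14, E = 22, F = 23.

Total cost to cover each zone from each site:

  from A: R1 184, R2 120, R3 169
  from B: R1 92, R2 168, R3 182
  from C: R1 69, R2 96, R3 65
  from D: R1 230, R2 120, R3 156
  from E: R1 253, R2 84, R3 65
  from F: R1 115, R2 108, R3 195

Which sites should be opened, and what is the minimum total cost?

For any fixed open set, each zone goes to its cheapest open site; total = fixed + service.
{C}: R1→C 69, R2→C 96, R3→C 65. Service 230; fixed 20; total 250.
{B, C}: service 230 + fixed 25 = 255
{A, C}: service 230 + fixed 26 = 256
{A, B, C, D, E, F}: service 218 + fixed 90 = 308
No other subset beats 250.

Open C only; minimum total cost 250.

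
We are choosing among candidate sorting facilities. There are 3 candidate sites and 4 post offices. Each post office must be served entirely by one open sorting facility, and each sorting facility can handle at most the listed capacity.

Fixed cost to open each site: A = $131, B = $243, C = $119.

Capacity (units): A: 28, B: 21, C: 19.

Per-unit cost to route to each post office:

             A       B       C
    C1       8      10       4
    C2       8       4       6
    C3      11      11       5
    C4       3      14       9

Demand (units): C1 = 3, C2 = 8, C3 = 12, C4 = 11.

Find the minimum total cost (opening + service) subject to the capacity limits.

Open {A, C}: C1→C 4·3=12, C2→A 8·8=64, C3→C 5·12=60, C4→A 3·11=33.
Loads: A carries 19/28, C carries 15/19. Service 169; fixed 250; total 419.
Next best feasible plan costs 431.

Minimum total cost: 419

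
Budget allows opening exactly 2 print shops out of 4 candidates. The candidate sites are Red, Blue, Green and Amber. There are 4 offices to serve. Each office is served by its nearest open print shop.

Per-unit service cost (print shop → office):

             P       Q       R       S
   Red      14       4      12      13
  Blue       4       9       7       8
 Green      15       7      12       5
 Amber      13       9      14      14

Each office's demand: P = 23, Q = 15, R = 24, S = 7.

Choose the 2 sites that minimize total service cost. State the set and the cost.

With exactly 2 open, each office uses its cheapest among the chosen.
{Red, Blue}: P→Blue 4·23=92, Q→Red 4·15=60, R→Blue 7·24=168, S→Blue 8·7=56. Service cost 376.
{Blue, Green}: service cost 400
{Blue, Amber}: service cost 451
Among all 6 size-2 choices, {Red, Blue} is lowest.

Choose Red and Blue; total service cost 376.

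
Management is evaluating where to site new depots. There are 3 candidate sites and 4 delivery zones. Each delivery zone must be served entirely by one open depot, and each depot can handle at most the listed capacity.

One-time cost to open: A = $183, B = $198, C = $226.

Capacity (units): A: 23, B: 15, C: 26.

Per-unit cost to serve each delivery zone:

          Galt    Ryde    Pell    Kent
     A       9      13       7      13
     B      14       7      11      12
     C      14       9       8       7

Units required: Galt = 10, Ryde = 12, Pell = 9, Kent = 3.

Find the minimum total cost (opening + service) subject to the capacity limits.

Minimum total cost: 654

Open {A, B}: Galt→A 9·10=90, Ryde→B 7·12=84, Pell→A 7·9=63, Kent→B 12·3=36.
Loads: A carries 19/23, B carries 15/15. Service 273; fixed 381; total 654.
Next best feasible plan costs 657.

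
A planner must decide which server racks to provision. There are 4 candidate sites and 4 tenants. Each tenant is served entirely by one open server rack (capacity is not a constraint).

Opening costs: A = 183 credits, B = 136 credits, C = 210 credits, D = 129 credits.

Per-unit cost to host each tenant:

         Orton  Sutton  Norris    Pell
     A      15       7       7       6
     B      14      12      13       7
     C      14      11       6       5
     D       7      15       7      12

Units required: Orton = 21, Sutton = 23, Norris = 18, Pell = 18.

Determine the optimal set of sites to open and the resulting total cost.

Open A and D; minimum total cost 854.

For any fixed open set, each tenant goes to its cheapest open site; total = fixed + service.
{A, D}: Orton→D 7·21=147, Sutton→A 7·23=161, Norris→A 7·18=126, Pell→A 6·18=108. Service 542; fixed 312; total 854.
{A}: service 710 + fixed 183 = 893
{C, D}: service 598 + fixed 339 = 937
{A, B, C, D}: Orton→D 7·21=147, Sutton→A 7·23=161, Norris→C 6·18=108, Pell→C 5·18=90. Service 506; fixed 658; total 1164.
(All 15 nonempty subsets were checked; A and D is lowest.)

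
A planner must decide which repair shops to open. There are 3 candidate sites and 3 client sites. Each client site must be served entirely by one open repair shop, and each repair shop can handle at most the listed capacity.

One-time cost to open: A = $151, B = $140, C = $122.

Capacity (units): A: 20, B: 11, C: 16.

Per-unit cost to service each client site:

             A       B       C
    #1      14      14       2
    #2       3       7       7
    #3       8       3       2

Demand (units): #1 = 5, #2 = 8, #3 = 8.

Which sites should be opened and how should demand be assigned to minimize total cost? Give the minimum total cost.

Minimum total cost: 323

Open {A, C}: #1→C 2·5=10, #2→A 3·8=24, #3→C 2·8=16.
Loads: A carries 8/20, C carries 13/16. Service 50; fixed 273; total 323.
Next best feasible plan costs 344.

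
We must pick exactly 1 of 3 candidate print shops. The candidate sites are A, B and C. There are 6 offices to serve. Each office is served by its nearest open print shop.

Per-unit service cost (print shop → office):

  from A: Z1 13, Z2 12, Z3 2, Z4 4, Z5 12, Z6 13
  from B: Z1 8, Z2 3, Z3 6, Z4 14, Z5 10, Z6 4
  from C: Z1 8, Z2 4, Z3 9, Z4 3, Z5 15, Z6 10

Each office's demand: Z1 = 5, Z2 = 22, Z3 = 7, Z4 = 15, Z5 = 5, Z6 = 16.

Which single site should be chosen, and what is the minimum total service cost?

With exactly 1 open, each office uses its cheapest among the chosen.
{C}: Z1→C 8·5=40, Z2→C 4·22=88, Z3→C 9·7=63, Z4→C 3·15=45, Z5→C 15·5=75, Z6→C 10·16=160. Service cost 471.
{B}: service cost 472
{A}: service cost 671
Among all 3 size-1 choices, {C} is lowest.

Choose C only; total service cost 471.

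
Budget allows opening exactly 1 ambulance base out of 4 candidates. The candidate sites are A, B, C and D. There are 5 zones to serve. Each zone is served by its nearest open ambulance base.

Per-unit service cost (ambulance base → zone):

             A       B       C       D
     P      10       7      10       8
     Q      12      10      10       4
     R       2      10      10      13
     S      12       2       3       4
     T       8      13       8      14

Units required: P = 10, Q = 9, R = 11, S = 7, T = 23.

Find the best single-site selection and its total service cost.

With exactly 1 open, each zone uses its cheapest among the chosen.
{A}: P→A 10·10=100, Q→A 12·9=108, R→A 2·11=22, S→A 12·7=84, T→A 8·23=184. Service cost 498.
{C}: service cost 505
{B}: service cost 583
Among all 4 size-1 choices, {A} is lowest.

Choose A only; total service cost 498.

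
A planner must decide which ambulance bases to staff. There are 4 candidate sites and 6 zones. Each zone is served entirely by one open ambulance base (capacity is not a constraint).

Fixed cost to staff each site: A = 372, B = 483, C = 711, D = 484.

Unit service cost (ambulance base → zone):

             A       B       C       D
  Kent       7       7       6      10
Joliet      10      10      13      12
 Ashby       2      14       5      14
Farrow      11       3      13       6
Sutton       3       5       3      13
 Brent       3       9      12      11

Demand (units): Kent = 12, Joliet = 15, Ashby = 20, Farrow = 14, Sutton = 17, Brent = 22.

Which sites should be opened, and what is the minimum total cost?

Open A only; minimum total cost 917.

For any fixed open set, each zone goes to its cheapest open site; total = fixed + service.
{A}: Kent→A 7·12=84, Joliet→A 10·15=150, Ashby→A 2·20=40, Farrow→A 11·14=154, Sutton→A 3·17=51, Brent→A 3·22=66. Service 545; fixed 372; total 917.
{A, B}: Kent→A 7·12=84, Joliet→A 10·15=150, Ashby→A 2·20=40, Farrow→B 3·14=42, Sutton→A 3·17=51, Brent→A 3·22=66. Service 433; fixed 855; total 1288.
{B}: service 839 + fixed 483 = 1322
{A, B, C, D}: service 421 + fixed 2050 = 2471
No other subset beats 917.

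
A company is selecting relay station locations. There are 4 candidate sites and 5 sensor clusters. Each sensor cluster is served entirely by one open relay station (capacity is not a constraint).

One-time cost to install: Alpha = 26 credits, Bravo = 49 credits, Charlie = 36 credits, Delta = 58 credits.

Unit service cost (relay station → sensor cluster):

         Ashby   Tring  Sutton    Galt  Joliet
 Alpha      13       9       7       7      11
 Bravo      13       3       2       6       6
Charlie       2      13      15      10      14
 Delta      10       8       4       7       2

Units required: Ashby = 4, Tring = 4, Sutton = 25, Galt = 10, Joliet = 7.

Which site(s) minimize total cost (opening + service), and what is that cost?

Open Bravo and Charlie; minimum total cost 257.

For any fixed open set, each sensor cluster goes to its cheapest open site; total = fixed + service.
{Bravo, Charlie}: Ashby→Charlie 2·4=8, Tring→Bravo 3·4=12, Sutton→Bravo 2·25=50, Galt→Bravo 6·10=60, Joliet→Bravo 6·7=42. Service 172; fixed 85; total 257.
{Bravo}: service 216 + fixed 49 = 265
{Alpha, Bravo, Charlie}: Ashby→Charlie 2·4=8, Tring→Bravo 3·4=12, Sutton→Bravo 2·25=50, Galt→Bravo 6·10=60, Joliet→Bravo 6·7=42. Service 172; fixed 111; total 283.
{Alpha, Bravo, Charlie, Delta}: Ashby→Charlie 2·4=8, Tring→Bravo 3·4=12, Sutton→Bravo 2·25=50, Galt→Bravo 6·10=60, Joliet→Delta 2·7=14. Service 144; fixed 169; total 313.
No other subset beats 257.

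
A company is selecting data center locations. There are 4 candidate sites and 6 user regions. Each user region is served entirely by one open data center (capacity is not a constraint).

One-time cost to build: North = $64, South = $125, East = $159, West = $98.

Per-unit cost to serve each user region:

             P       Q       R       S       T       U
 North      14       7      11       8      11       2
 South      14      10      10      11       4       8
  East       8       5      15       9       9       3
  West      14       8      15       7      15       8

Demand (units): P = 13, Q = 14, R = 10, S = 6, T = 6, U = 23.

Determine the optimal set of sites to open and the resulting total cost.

Open North only; minimum total cost 614.

For any fixed open set, each user region goes to its cheapest open site; total = fixed + service.
{North}: P→North 14·13=182, Q→North 7·14=98, R→North 11·10=110, S→North 8·6=48, T→North 11·6=66, U→North 2·23=46. Service 550; fixed 64; total 614.
{North, East}: service 432 + fixed 223 = 655
{East}: P→East 8·13=104, Q→East 5·14=70, R→East 15·10=150, S→East 9·6=54, T→East 9·6=54, U→East 3·23=69. Service 501; fixed 159; total 660.
{North, South, East, West}: service 386 + fixed 446 = 832
(All 15 nonempty subsets were checked; North only is lowest.)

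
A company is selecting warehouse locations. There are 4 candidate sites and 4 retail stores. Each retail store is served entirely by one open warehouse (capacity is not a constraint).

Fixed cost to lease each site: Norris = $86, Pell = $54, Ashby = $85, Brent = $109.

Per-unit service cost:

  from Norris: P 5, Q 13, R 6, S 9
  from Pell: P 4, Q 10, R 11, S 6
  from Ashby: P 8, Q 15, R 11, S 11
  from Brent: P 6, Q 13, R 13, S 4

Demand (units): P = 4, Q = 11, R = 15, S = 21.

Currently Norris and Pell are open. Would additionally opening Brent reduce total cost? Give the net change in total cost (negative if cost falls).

No — net change +67 (cost rises by 67).

Current service cost with {Norris, Pell}: 342.
Adding Brent: each retail store re-picks its cheapest; new service cost 300, saving 42.
Extra fixed cost: 109. Net change = 109 − 42 = 67.
(Totals: 482 → 549.)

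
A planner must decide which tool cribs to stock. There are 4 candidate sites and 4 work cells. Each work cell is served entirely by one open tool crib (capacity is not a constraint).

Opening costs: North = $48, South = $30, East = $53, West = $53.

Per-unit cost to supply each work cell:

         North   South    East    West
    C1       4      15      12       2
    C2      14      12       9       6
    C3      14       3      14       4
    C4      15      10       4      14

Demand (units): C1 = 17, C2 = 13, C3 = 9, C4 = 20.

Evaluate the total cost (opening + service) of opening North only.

Total cost: 724

Each work cell is assigned to its cheapest site among the open ones.
{North}: C1→North 4·17=68, C2→North 14·13=182, C3→North 14·9=126, C4→North 15·20=300. Service 676; fixed 48; total 724.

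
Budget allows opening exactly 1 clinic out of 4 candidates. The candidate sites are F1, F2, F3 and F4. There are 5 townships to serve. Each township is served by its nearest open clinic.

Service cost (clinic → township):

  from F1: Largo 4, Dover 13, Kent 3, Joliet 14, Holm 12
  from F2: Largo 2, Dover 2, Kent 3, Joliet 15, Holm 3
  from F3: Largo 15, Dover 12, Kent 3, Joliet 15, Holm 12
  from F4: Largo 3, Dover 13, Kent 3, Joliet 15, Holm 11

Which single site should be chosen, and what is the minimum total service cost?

With exactly 1 open, each township uses its cheapest among the chosen.
{F2}: Largo→F2 2, Dover→F2 2, Kent→F2 3, Joliet→F2 15, Holm→F2 3. Service cost 25.
{F4}: service cost 45
{F1}: service cost 46
Among all 4 size-1 choices, {F2} is lowest.

Choose F2 only; total service cost 25.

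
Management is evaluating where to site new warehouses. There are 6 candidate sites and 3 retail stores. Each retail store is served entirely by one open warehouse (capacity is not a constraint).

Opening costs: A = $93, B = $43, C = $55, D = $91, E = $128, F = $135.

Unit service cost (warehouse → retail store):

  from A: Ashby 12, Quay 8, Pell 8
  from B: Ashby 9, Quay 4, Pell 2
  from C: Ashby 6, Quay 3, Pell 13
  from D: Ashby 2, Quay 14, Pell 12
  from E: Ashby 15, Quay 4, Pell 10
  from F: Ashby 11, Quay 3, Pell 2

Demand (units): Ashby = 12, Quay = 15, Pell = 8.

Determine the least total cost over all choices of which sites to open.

For any fixed open set, each retail store goes to its cheapest open site; total = fixed + service.
{B}: Ashby→B 9·12=108, Quay→B 4·15=60, Pell→B 2·8=16. Service 184; fixed 43; total 227.
{B, C}: Ashby→C 6·12=72, Quay→C 3·15=45, Pell→B 2·8=16. Service 133; fixed 98; total 231.
{B, D}: service 100 + fixed 134 = 234
{A, B, C, D, E, F}: service 85 + fixed 545 = 630
No other subset beats 227.

Minimum total cost: 227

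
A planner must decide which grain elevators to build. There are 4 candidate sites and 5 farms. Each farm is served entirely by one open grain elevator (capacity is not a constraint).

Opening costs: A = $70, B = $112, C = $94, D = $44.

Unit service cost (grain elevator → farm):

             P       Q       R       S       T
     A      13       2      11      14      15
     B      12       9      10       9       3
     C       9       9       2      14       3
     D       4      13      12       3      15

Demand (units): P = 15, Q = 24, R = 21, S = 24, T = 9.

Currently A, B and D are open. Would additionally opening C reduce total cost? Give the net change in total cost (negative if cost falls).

Yes — net change −74 (cost falls by 74).

Current service cost with {A, B, D}: 417.
Adding C: each farm re-picks its cheapest; new service cost 249, saving 168.
Extra fixed cost: 94. Net change = 94 − 168 = -74.
(Totals: 643 → 569.)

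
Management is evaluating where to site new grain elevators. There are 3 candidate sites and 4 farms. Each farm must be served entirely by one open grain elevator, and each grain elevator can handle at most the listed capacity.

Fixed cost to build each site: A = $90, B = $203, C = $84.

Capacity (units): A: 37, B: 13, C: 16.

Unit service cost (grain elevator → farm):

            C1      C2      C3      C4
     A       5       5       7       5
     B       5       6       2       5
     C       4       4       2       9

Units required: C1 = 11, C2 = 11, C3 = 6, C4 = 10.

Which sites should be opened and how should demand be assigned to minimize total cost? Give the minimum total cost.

Open {A, C}: C1→A 5·11=55, C2→A 5·11=55, C3→C 2·6=12, C4→A 5·10=50.
Loads: A carries 32/37, C carries 6/16. Service 172; fixed 174; total 346.
Next best feasible plan costs 365.

Minimum total cost: 346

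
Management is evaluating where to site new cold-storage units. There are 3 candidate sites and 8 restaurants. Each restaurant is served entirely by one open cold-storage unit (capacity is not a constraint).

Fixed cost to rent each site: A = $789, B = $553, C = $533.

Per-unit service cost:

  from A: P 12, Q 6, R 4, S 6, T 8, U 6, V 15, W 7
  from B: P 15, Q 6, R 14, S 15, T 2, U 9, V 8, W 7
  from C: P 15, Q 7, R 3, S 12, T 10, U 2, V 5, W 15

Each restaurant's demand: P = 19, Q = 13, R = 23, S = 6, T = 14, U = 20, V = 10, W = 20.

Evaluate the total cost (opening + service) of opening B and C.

Total cost: 1848

Each restaurant is assigned to its cheapest site among the open ones.
{B, C}: P→B 15·19=285, Q→B 6·13=78, R→C 3·23=69, S→C 12·6=72, T→B 2·14=28, U→C 2·20=40, V→C 5·10=50, W→B 7·20=140. Service 762; fixed 1086; total 1848.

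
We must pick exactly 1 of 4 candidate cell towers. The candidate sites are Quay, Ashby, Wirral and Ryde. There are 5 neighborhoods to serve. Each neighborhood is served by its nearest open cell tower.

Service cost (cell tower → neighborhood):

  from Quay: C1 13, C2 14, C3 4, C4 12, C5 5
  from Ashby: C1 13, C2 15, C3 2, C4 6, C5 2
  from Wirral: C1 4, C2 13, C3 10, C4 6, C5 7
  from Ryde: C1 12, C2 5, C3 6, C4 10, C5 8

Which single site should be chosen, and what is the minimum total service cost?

With exactly 1 open, each neighborhood uses its cheapest among the chosen.
{Ashby}: C1→Ashby 13, C2→Ashby 15, C3→Ashby 2, C4→Ashby 6, C5→Ashby 2. Service cost 38.
{Wirral}: service cost 40
{Ryde}: service cost 41
Among all 4 size-1 choices, {Ashby} is lowest.

Choose Ashby only; total service cost 38.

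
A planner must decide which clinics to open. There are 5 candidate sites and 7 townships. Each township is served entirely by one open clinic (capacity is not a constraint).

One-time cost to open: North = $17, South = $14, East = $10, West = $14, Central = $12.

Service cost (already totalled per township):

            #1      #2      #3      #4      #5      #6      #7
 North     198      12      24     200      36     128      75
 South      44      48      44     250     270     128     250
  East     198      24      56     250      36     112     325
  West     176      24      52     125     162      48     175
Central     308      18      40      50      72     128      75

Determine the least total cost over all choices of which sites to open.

For any fixed open set, each township goes to its cheapest open site; total = fixed + service.
{North, South, West, Central}: #1→South 44, #2→North 12, #3→North 24, #4→Central 50, #5→North 36, #6→West 48, #7→North 75. Service 289; fixed 57; total 346.
{North, South, East, West, Central}: #1→South 44, #2→North 12, #3→North 24, #4→Central 50, #5→North 36, #6→West 48, #7→North 75. Service 289; fixed 67; total 356.
{South, East, West, Central}: service 311 + fixed 50 = 361
{East}: service 1001 + fixed 10 = 1011
No other subset beats 346.

Minimum total cost: 346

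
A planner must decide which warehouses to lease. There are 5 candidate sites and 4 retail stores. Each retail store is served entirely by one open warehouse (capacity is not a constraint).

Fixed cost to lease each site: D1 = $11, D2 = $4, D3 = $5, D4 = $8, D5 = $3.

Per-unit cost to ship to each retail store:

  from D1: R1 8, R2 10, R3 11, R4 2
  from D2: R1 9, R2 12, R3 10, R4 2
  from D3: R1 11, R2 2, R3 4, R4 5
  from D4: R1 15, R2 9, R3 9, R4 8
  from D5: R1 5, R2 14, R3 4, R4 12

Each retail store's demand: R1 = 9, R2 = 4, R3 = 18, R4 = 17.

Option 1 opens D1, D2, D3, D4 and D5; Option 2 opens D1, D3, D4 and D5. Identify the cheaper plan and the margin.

Option 1: {D1, D2, D3, D4, D5}: R1→D5 5·9=45, R2→D3 2·4=8, R3→D3 4·18=72, R4→D1 2·17=34. Service 159; fixed 31; total 190.
Option 2: {D1, D3, D4, D5}: R1→D5 5·9=45, R2→D3 2·4=8, R3→D3 4·18=72, R4→D1 2·17=34. Service 159; fixed 27; total 186.
Difference: |190 − 186| = 4.

Option 2 is cheaper by 4.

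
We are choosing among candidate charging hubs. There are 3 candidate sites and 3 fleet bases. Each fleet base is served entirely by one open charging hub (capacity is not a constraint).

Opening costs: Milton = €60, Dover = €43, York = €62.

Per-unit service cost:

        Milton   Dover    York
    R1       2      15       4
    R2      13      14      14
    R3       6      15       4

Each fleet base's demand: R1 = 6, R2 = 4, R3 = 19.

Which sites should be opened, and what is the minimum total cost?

For any fixed open set, each fleet base goes to its cheapest open site; total = fixed + service.
{York}: R1→York 4·6=24, R2→York 14·4=56, R3→York 4·19=76. Service 156; fixed 62; total 218.
{Milton}: R1→Milton 2·6=12, R2→Milton 13·4=52, R3→Milton 6·19=114. Service 178; fixed 60; total 238.
{Dover, York}: service 156 + fixed 105 = 261
{Milton, Dover, York}: R1→Milton 2·6=12, R2→Milton 13·4=52, R3→York 4·19=76. Service 140; fixed 165; total 305.
No other subset beats 218.

Open York only; minimum total cost 218.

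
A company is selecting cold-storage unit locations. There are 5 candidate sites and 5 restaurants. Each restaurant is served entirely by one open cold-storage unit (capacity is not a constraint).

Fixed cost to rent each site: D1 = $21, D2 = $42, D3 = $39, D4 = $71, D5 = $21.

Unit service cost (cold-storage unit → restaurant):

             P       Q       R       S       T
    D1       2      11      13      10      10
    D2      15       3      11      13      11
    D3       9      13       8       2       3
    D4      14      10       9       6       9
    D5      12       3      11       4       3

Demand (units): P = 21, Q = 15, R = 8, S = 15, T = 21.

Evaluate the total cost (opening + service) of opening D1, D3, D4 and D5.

Each restaurant is assigned to its cheapest site among the open ones.
{D1, D3, D4, D5}: P→D1 2·21=42, Q→D5 3·15=45, R→D3 8·8=64, S→D3 2·15=30, T→D3 3·21=63. Service 244; fixed 152; total 396.

Total cost: 396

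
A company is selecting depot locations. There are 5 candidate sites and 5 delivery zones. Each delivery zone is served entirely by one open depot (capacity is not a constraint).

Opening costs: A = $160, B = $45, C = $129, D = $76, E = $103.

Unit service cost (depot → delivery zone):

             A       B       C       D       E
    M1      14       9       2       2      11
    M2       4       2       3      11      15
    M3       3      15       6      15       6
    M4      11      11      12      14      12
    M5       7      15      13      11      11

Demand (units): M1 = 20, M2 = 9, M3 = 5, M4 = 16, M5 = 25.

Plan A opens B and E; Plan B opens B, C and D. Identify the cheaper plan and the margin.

Plan B is cheaper by 38.

Plan A: {B, E}: M1→B 9·20=180, M2→B 2·9=18, M3→E 6·5=30, M4→B 11·16=176, M5→E 11·25=275. Service 679; fixed 148; total 827.
Plan B: {B, C, D}: M1→C 2·20=40, M2→B 2·9=18, M3→C 6·5=30, M4→B 11·16=176, M5→D 11·25=275. Service 539; fixed 250; total 789.
Difference: |827 − 789| = 38.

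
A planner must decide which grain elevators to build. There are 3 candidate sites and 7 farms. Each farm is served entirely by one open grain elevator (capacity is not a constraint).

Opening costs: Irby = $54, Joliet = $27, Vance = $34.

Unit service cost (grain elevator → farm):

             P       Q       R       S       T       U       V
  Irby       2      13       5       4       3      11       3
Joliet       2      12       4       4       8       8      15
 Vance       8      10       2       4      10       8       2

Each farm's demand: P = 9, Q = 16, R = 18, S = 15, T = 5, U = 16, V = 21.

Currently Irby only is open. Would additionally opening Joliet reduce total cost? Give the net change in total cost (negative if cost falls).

Current service cost with {Irby}: 630.
Adding Joliet: each farm re-picks its cheapest; new service cost 548, saving 82.
Extra fixed cost: 27. Net change = 27 − 82 = -55.
(Totals: 684 → 629.)

Yes — net change −55 (cost falls by 55).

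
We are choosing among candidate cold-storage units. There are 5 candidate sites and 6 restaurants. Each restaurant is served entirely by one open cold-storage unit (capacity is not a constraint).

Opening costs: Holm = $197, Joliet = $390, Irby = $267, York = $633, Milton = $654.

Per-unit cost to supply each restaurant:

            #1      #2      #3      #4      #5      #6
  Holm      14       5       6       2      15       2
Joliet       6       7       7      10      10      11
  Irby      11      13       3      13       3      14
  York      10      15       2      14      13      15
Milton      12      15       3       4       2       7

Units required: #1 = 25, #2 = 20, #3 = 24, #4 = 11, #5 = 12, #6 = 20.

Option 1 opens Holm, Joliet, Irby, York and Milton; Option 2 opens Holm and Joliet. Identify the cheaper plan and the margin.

Option 2 is cheaper by 1362.

Option 1: {Holm, Joliet, Irby, York, Milton}: #1→Joliet 6·25=150, #2→Holm 5·20=100, #3→York 2·24=48, #4→Holm 2·11=22, #5→Milton 2·12=24, #6→Holm 2·20=40. Service 384; fixed 2141; total 2525.
Option 2: {Holm, Joliet}: #1→Joliet 6·25=150, #2→Holm 5·20=100, #3→Holm 6·24=144, #4→Holm 2·11=22, #5→Joliet 10·12=120, #6→Holm 2·20=40. Service 576; fixed 587; total 1163.
Difference: |2525 − 1163| = 1362.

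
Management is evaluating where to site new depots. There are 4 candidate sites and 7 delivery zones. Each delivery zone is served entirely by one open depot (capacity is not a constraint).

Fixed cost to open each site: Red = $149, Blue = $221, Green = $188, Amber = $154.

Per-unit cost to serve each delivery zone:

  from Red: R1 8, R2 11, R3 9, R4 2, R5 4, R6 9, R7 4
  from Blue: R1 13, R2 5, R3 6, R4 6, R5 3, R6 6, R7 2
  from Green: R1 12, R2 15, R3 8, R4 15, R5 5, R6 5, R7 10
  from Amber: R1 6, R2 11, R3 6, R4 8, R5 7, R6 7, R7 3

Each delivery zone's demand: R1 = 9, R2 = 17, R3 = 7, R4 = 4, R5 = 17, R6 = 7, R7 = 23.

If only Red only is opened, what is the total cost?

Total cost: 702

Each delivery zone is assigned to its cheapest site among the open ones.
{Red}: R1→Red 8·9=72, R2→Red 11·17=187, R3→Red 9·7=63, R4→Red 2·4=8, R5→Red 4·17=68, R6→Red 9·7=63, R7→Red 4·23=92. Service 553; fixed 149; total 702.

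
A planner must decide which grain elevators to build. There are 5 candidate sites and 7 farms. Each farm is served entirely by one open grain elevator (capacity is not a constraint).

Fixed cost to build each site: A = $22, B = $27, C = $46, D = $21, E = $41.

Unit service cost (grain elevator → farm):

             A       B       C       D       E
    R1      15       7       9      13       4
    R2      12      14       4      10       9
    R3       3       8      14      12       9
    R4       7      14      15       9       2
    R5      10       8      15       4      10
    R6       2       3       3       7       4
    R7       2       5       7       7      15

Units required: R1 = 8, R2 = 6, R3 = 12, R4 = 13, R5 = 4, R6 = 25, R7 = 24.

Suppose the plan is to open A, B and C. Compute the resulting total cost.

Total cost: 432

Each farm is assigned to its cheapest site among the open ones.
{A, B, C}: R1→B 7·8=56, R2→C 4·6=24, R3→A 3·12=36, R4→A 7·13=91, R5→B 8·4=32, R6→A 2·25=50, R7→A 2·24=48. Service 337; fixed 95; total 432.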